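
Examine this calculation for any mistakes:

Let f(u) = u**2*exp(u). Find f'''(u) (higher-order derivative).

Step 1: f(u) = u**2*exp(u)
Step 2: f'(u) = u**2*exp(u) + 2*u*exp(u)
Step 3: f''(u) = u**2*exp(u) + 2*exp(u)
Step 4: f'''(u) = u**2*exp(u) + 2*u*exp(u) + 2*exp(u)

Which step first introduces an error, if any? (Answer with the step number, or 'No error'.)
Step 3

Step 3 is incorrect due to a dropped term.
The step shows: u**2*exp(u) + 2*exp(u)
The correct value should be: u**2*exp(u) + 4*u*exp(u) + 2*exp(u)

Explanation: A term was dropped: the term 4*u*exp(u) was incorrectly omitted
The later steps are derived from this incorrect expression, so the error originates in Step 3.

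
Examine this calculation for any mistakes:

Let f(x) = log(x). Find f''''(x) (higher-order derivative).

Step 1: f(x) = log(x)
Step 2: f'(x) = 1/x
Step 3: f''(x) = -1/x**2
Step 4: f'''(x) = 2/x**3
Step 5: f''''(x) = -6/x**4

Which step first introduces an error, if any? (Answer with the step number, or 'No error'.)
No error

All steps in this derivation are correct.
The final answer f''''(x) = -6/x**4 is valid.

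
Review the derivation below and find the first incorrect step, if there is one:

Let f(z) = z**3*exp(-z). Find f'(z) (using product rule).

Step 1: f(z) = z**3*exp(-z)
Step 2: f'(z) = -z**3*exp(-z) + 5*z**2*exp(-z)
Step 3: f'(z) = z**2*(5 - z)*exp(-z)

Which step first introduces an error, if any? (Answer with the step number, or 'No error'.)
Step 2

Step 2 is incorrect due to a wrong coefficient.
The step shows: -z**3*exp(-z) + 5*z**2*exp(-z)
The correct value should be: -z**3*exp(-z) + 3*z**2*exp(-z)

Explanation: The coefficient 3 was incorrectly written as 5: the term 3*z**2*exp(-z) was incorrectly written as 5*z**2*exp(-z)
The later steps are derived from this incorrect expression, so the error originates in Step 2.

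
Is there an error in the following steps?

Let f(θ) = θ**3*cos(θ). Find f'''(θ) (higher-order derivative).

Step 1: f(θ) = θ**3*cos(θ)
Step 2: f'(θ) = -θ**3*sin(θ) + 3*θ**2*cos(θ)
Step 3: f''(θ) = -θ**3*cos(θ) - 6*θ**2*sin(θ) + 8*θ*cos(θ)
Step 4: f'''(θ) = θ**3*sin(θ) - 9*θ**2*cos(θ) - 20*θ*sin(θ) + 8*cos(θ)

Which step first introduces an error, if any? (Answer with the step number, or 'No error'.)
Step 3

Step 3 is incorrect due to a wrong coefficient.
The step shows: -θ**3*cos(θ) - 6*θ**2*sin(θ) + 8*θ*cos(θ)
The correct value should be: -θ**3*cos(θ) - 6*θ**2*sin(θ) + 6*θ*cos(θ)

Explanation: The coefficient 6 was incorrectly written as 8: the term 6*θ*cos(θ) was incorrectly written as 8*θ*cos(θ)
The later steps are derived from this incorrect expression, so the error originates in Step 3.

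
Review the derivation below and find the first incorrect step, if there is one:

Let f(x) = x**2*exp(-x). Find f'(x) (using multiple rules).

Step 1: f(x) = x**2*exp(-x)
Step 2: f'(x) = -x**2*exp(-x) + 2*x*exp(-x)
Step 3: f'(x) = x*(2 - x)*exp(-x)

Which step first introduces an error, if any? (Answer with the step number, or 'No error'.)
No error

All steps in this derivation are correct.
The final answer f'(x) = x*(2 - x)*exp(-x) is valid.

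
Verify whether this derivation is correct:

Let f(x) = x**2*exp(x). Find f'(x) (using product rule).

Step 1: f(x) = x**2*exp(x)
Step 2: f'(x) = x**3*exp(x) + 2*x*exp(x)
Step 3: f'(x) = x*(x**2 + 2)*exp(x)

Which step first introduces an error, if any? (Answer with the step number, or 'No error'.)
Step 2

Step 2 is incorrect due to a wrong exponent.
The step shows: x**3*exp(x) + 2*x*exp(x)
The correct value should be: x**2*exp(x) + 2*x*exp(x)

Explanation: The exponent 2 on x was incorrectly written as 3: the term x**2*exp(x) was incorrectly written as x**3*exp(x)
The later steps are derived from this incorrect expression, so the error originates in Step 2.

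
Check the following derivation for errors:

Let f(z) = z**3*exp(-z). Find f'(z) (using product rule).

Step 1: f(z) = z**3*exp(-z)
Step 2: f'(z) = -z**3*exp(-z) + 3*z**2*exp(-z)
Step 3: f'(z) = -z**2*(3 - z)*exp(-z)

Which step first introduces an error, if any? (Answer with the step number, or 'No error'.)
Step 3

Step 3 is incorrect due to a sign flip.
The step shows: -z**2*(3 - z)*exp(-z)
The correct value should be: z**2*(3 - z)*exp(-z)

Explanation: The sign of the whole expression was flipped: the term z**2*(3 - z)*exp(-z) was incorrectly written as -z**2*(3 - z)*exp(-z)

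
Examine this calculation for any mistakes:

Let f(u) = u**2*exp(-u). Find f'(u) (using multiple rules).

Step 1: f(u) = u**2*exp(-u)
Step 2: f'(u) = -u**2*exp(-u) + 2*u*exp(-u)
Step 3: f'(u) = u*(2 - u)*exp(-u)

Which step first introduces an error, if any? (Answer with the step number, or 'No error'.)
No error

All steps in this derivation are correct.
The final answer f'(u) = u*(2 - u)*exp(-u) is valid.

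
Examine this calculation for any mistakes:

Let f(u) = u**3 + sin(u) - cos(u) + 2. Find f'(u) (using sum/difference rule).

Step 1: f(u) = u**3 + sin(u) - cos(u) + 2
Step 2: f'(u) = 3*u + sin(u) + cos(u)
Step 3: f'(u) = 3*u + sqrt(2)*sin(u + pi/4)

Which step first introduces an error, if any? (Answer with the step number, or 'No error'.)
Step 2

Step 2 is incorrect due to a wrong exponent.
The step shows: 3*u + sin(u) + cos(u)
The correct value should be: 3*u**2 + sin(u) + cos(u)

Explanation: The exponent 2 on u was incorrectly written as 1: the term 3*u**2 was incorrectly written as 3*u
The later steps are derived from this incorrect expression, so the error originates in Step 2.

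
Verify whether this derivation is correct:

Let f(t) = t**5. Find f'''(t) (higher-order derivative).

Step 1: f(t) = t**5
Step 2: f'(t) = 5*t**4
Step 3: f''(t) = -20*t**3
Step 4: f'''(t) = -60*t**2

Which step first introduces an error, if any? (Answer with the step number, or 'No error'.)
Step 3

Step 3 is incorrect due to a sign flip.
The step shows: -20*t**3
The correct value should be: 20*t**3

Explanation: The sign of the whole expression was flipped: the term 20*t**3 was incorrectly written as -20*t**3
The later steps are derived from this incorrect expression, so the error originates in Step 3.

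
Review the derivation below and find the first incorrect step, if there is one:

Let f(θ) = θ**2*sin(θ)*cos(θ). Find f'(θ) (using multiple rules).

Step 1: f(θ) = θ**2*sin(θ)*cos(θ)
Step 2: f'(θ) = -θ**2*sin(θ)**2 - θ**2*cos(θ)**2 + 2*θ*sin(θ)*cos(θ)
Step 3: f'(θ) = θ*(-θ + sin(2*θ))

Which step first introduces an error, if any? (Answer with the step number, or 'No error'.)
Step 2

Step 2 is incorrect due to a sign flip.
The step shows: -θ**2*sin(θ)**2 - θ**2*cos(θ)**2 + 2*θ*sin(θ)*cos(θ)
The correct value should be: -θ**2*sin(θ)**2 + θ**2*cos(θ)**2 + 2*θ*sin(θ)*cos(θ)

Explanation: The sign of one term was flipped: the term θ**2*cos(θ)**2 was incorrectly written as -θ**2*cos(θ)**2
The later steps are derived from this incorrect expression, so the error originates in Step 2.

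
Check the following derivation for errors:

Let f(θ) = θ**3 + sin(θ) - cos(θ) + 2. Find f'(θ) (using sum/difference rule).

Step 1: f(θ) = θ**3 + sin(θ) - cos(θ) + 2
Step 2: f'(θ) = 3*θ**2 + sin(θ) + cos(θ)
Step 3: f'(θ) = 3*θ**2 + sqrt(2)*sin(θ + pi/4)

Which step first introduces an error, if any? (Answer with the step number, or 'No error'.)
No error

All steps in this derivation are correct.
The final answer f'(θ) = 3*θ**2 + sqrt(2)*sin(θ + pi/4) is valid.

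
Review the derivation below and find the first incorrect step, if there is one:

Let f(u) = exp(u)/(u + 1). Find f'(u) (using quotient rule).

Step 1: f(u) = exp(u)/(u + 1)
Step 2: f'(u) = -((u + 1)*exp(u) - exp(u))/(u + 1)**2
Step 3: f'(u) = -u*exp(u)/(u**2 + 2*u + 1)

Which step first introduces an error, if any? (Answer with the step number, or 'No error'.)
Step 2

Step 2 is incorrect due to a sign flip.
The step shows: -((u + 1)*exp(u) - exp(u))/(u + 1)**2
The correct value should be: ((u + 1)*exp(u) - exp(u))/(u + 1)**2

Explanation: The sign of the whole expression was flipped: the term ((u + 1)*exp(u) - exp(u))/(u + 1)**2 was incorrectly written as -((u + 1)*exp(u) - exp(u))/(u + 1)**2
The later steps are derived from this incorrect expression, so the error originates in Step 2.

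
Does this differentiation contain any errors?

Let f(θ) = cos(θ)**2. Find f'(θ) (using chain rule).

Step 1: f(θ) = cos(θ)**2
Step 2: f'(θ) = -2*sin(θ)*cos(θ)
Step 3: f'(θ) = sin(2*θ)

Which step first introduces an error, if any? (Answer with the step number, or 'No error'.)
Step 3

Step 3 is incorrect due to a sign flip.
The step shows: sin(2*θ)
The correct value should be: -sin(2*θ)

Explanation: The sign of the whole expression was flipped: the term -sin(2*θ) was incorrectly written as sin(2*θ)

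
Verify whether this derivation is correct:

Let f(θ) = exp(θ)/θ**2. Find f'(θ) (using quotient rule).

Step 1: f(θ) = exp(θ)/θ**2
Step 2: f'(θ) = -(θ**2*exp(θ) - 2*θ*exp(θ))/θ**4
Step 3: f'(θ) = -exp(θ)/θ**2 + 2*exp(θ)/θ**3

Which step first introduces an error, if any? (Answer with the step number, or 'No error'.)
Step 2

Step 2 is incorrect due to a sign flip.
The step shows: -(θ**2*exp(θ) - 2*θ*exp(θ))/θ**4
The correct value should be: (θ**2*exp(θ) - 2*θ*exp(θ))/θ**4

Explanation: The sign of the whole expression was flipped: the term (θ**2*exp(θ) - 2*θ*exp(θ))/θ**4 was incorrectly written as -(θ**2*exp(θ) - 2*θ*exp(θ))/θ**4
The later steps are derived from this incorrect expression, so the error originates in Step 2.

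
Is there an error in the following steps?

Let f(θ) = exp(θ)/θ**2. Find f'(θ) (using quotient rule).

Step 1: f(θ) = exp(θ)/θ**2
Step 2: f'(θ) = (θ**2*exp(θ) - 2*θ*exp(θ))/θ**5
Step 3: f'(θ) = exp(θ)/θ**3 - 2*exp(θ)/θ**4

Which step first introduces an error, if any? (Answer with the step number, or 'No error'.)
Step 2

Step 2 is incorrect due to a wrong exponent.
The step shows: (θ**2*exp(θ) - 2*θ*exp(θ))/θ**5
The correct value should be: (θ**2*exp(θ) - 2*θ*exp(θ))/θ**4

Explanation: The exponent -4 on θ was incorrectly written as -5: the term (θ**2*exp(θ) - 2*θ*exp(θ))/θ**4 was incorrectly written as (θ**2*exp(θ) - 2*θ*exp(θ))/θ**5
The later steps are derived from this incorrect expression, so the error originates in Step 2.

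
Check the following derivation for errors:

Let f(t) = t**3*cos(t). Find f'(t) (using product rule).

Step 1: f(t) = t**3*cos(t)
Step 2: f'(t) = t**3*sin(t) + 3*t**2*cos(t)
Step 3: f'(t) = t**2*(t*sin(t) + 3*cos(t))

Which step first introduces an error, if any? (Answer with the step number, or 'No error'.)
Step 2

Step 2 is incorrect due to a sign flip.
The step shows: t**3*sin(t) + 3*t**2*cos(t)
The correct value should be: -t**3*sin(t) + 3*t**2*cos(t)

Explanation: The sign of one term was flipped: the term -t**3*sin(t) was incorrectly written as t**3*sin(t)
The later steps are derived from this incorrect expression, so the error originates in Step 2.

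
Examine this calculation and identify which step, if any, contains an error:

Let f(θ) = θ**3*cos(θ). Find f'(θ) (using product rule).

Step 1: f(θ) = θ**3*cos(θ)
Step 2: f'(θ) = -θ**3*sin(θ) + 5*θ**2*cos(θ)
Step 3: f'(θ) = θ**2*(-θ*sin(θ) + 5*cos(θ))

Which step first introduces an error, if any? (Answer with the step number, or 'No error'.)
Step 2

Step 2 is incorrect due to a wrong coefficient.
The step shows: -θ**3*sin(θ) + 5*θ**2*cos(θ)
The correct value should be: -θ**3*sin(θ) + 3*θ**2*cos(θ)

Explanation: The coefficient 3 was incorrectly written as 5: the term 3*θ**2*cos(θ) was incorrectly written as 5*θ**2*cos(θ)
The later steps are derived from this incorrect expression, so the error originates in Step 2.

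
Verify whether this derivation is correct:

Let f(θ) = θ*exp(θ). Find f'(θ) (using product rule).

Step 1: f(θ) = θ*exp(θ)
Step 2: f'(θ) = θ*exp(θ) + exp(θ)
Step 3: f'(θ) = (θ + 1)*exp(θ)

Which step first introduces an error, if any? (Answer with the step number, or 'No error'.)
No error

All steps in this derivation are correct.
The final answer f'(θ) = (θ + 1)*exp(θ) is valid.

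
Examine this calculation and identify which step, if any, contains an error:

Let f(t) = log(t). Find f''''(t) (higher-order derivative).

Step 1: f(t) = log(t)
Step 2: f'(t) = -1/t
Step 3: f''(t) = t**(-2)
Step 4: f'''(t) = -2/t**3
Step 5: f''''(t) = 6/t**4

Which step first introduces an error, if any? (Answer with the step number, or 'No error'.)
Step 2

Step 2 is incorrect due to a sign flip.
The step shows: -1/t
The correct value should be: 1/t

Explanation: The sign of the whole expression was flipped: the term 1/t was incorrectly written as -1/t
The later steps are derived from this incorrect expression, so the error originates in Step 2.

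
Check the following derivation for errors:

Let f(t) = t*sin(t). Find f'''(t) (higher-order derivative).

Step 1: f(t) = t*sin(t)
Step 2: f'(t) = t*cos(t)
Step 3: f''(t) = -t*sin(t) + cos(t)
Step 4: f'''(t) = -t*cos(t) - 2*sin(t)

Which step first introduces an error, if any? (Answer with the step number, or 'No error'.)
Step 2

Step 2 is incorrect due to a dropped term.
The step shows: t*cos(t)
The correct value should be: t*cos(t) + sin(t)

Explanation: A term was dropped: the term sin(t) was incorrectly omitted
The later steps are derived from this incorrect expression, so the error originates in Step 2.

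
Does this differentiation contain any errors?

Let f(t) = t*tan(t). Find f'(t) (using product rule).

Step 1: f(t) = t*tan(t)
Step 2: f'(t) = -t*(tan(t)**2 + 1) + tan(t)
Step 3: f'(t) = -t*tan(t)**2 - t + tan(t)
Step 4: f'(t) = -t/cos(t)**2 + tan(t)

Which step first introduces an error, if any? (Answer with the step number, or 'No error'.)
Step 2

Step 2 is incorrect due to a sign flip.
The step shows: -t*(tan(t)**2 + 1) + tan(t)
The correct value should be: t*(tan(t)**2 + 1) + tan(t)

Explanation: The sign of one term was flipped: the term t*(tan(t)**2 + 1) was incorrectly written as -t*(tan(t)**2 + 1)
The later steps are derived from this incorrect expression, so the error originates in Step 2.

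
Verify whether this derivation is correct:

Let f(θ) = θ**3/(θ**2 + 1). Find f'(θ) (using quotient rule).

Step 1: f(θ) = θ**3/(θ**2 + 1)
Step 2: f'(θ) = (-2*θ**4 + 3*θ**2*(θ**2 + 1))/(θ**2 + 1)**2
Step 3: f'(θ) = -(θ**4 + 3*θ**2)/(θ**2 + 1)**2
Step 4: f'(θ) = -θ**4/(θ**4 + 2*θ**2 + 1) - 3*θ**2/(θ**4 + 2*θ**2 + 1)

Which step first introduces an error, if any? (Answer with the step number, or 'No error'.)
Step 3

Step 3 is incorrect due to a sign flip.
The step shows: -(θ**4 + 3*θ**2)/(θ**2 + 1)**2
The correct value should be: (θ**4 + 3*θ**2)/(θ**2 + 1)**2

Explanation: The sign of the whole expression was flipped: the term (θ**4 + 3*θ**2)/(θ**2 + 1)**2 was incorrectly written as -(θ**4 + 3*θ**2)/(θ**2 + 1)**2
The later steps are derived from this incorrect expression, so the error originates in Step 3.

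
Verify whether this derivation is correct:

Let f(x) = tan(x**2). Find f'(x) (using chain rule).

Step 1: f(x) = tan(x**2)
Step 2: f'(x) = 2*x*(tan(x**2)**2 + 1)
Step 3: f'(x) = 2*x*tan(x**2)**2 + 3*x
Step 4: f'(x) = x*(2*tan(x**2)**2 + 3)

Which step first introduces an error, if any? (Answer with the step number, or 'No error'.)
Step 3

Step 3 is incorrect due to a wrong coefficient.
The step shows: 2*x*tan(x**2)**2 + 3*x
The correct value should be: 2*x*tan(x**2)**2 + 2*x

Explanation: The coefficient 2 was incorrectly written as 3: the term 2*x was incorrectly written as 3*x
The later steps are derived from this incorrect expression, so the error originates in Step 3.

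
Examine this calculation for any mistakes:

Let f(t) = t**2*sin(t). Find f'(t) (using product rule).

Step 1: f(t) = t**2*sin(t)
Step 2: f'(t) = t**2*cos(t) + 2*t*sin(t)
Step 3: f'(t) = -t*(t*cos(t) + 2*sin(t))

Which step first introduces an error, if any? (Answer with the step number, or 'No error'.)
Step 3

Step 3 is incorrect due to a sign flip.
The step shows: -t*(t*cos(t) + 2*sin(t))
The correct value should be: t*(t*cos(t) + 2*sin(t))

Explanation: The sign of the whole expression was flipped: the term t*(t*cos(t) + 2*sin(t)) was incorrectly written as -t*(t*cos(t) + 2*sin(t))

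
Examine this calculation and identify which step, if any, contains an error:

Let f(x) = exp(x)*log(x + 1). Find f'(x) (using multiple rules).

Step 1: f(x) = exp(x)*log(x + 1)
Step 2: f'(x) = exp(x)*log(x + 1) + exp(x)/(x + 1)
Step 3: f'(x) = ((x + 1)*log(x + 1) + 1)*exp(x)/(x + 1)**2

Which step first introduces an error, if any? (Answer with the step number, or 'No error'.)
Step 3

Step 3 is incorrect due to a wrong exponent.
The step shows: ((x + 1)*log(x + 1) + 1)*exp(x)/(x + 1)**2
The correct value should be: ((x + 1)*log(x + 1) + 1)*exp(x)/(x + 1)

Explanation: The exponent -1 on x + 1 was incorrectly written as -2: the term ((x + 1)*log(x + 1) + 1)*exp(x)/(x + 1) was incorrectly written as ((x + 1)*log(x + 1) + 1)*exp(x)/(x + 1)**2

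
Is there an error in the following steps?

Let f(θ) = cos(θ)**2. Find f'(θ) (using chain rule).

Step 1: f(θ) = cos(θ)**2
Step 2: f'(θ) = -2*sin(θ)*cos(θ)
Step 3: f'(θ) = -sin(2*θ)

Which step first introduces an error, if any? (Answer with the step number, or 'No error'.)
No error

All steps in this derivation are correct.
The final answer f'(θ) = -sin(2*θ) is valid.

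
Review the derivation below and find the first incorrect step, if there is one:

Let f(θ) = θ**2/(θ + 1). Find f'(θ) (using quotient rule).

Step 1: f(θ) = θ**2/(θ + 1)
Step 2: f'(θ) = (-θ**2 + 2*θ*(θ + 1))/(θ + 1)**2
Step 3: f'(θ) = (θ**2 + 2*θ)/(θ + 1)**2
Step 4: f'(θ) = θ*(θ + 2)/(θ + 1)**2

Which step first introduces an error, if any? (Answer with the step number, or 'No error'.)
No error

All steps in this derivation are correct.
The final answer f'(θ) = θ*(θ + 2)/(θ + 1)**2 is valid.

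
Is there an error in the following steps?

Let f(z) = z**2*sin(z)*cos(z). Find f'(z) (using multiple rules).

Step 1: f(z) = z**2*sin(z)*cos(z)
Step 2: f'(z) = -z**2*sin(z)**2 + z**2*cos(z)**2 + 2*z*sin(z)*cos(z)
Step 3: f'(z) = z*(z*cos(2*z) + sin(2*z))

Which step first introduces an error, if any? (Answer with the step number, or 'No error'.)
No error

All steps in this derivation are correct.
The final answer f'(z) = z*(z*cos(2*z) + sin(2*z)) is valid.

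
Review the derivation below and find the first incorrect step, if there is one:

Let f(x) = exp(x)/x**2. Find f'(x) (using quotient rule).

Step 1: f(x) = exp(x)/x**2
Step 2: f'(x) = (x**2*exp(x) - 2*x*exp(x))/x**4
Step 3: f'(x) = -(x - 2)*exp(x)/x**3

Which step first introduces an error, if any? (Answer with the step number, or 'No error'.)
Step 3

Step 3 is incorrect due to a sign flip.
The step shows: -(x - 2)*exp(x)/x**3
The correct value should be: (x - 2)*exp(x)/x**3

Explanation: The sign of the whole expression was flipped: the term (x - 2)*exp(x)/x**3 was incorrectly written as -(x - 2)*exp(x)/x**3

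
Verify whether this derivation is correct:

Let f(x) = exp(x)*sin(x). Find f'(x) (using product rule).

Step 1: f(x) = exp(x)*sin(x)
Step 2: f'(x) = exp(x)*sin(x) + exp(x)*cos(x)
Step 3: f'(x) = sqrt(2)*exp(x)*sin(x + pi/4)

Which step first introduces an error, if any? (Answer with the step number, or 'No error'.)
No error

All steps in this derivation are correct.
The final answer f'(x) = sqrt(2)*exp(x)*sin(x + pi/4) is valid.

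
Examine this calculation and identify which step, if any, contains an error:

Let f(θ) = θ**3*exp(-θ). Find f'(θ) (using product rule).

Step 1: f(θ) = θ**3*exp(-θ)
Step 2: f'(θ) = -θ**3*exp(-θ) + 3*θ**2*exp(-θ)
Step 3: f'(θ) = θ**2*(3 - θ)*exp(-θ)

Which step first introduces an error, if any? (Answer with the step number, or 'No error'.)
No error

All steps in this derivation are correct.
The final answer f'(θ) = θ**2*(3 - θ)*exp(-θ) is valid.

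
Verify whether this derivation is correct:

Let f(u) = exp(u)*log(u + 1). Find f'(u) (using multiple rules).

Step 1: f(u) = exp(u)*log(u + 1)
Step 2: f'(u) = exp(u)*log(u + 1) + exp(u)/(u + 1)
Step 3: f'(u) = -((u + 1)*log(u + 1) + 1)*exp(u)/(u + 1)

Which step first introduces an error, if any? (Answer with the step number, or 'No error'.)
Step 3

Step 3 is incorrect due to a sign flip.
The step shows: -((u + 1)*log(u + 1) + 1)*exp(u)/(u + 1)
The correct value should be: ((u + 1)*log(u + 1) + 1)*exp(u)/(u + 1)

Explanation: The sign of the whole expression was flipped: the term ((u + 1)*log(u + 1) + 1)*exp(u)/(u + 1) was incorrectly written as -((u + 1)*log(u + 1) + 1)*exp(u)/(u + 1)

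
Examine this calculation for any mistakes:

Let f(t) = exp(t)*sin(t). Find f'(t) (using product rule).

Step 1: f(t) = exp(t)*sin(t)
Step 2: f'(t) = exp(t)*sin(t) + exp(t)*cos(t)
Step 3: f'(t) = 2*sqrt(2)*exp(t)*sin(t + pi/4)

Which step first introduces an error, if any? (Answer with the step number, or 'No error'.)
Step 3

Step 3 is incorrect due to a wrong exponent.
The step shows: 2*sqrt(2)*exp(t)*sin(t + pi/4)
The correct value should be: sqrt(2)*exp(t)*sin(t + pi/4)

Explanation: The exponent 1/2 on 2 was incorrectly written as 3/2: the term sqrt(2)*exp(t)*sin(t + pi/4) was incorrectly written as 2*sqrt(2)*exp(t)*sin(t + pi/4)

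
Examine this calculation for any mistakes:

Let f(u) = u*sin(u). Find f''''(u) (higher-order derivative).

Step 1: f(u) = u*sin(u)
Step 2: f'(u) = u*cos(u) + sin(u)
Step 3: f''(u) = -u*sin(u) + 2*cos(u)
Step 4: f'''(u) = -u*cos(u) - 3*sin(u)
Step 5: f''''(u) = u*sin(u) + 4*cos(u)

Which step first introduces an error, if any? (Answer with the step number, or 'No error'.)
Step 5

Step 5 is incorrect due to a sign flip.
The step shows: u*sin(u) + 4*cos(u)
The correct value should be: u*sin(u) - 4*cos(u)

Explanation: The sign of one term was flipped: the term -4*cos(u) was incorrectly written as 4*cos(u)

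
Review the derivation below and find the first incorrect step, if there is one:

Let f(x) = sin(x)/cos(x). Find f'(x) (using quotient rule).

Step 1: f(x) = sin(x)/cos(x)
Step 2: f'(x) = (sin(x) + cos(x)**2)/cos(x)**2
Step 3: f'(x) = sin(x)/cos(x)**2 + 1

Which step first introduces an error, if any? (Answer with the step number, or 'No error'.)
Step 2

Step 2 is incorrect due to a wrong exponent.
The step shows: (sin(x) + cos(x)**2)/cos(x)**2
The correct value should be: (sin(x)**2 + cos(x)**2)/cos(x)**2

Explanation: The exponent 2 on sin(x) was incorrectly written as 1: the term (sin(x)**2 + cos(x)**2)/cos(x)**2 was incorrectly written as (sin(x) + cos(x)**2)/cos(x)**2
The later steps are derived from this incorrect expression, so the error originates in Step 2.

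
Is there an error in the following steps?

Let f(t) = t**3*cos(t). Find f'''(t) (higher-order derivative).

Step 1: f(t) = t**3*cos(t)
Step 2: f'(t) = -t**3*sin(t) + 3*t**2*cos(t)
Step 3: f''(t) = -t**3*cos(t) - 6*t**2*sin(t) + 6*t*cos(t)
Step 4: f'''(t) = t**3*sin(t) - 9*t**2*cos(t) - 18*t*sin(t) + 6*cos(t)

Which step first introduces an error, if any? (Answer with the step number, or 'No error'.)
No error

All steps in this derivation are correct.
The final answer f'''(t) = t**3*sin(t) - 9*t**2*cos(t) - 18*t*sin(t) + 6*cos(t) is valid.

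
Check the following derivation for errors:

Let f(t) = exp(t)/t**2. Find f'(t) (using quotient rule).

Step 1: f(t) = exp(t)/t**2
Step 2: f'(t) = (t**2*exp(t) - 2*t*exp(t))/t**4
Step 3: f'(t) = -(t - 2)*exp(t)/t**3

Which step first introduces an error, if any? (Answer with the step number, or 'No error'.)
Step 3

Step 3 is incorrect due to a sign flip.
The step shows: -(t - 2)*exp(t)/t**3
The correct value should be: (t - 2)*exp(t)/t**3

Explanation: The sign of the whole expression was flipped: the term (t - 2)*exp(t)/t**3 was incorrectly written as -(t - 2)*exp(t)/t**3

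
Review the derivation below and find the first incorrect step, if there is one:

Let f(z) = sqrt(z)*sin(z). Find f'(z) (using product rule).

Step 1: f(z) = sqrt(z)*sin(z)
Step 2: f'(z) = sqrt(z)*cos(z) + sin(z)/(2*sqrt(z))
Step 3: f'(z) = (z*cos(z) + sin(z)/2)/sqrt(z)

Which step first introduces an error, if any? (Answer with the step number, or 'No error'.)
No error

All steps in this derivation are correct.
The final answer f'(z) = (z*cos(z) + sin(z)/2)/sqrt(z) is valid.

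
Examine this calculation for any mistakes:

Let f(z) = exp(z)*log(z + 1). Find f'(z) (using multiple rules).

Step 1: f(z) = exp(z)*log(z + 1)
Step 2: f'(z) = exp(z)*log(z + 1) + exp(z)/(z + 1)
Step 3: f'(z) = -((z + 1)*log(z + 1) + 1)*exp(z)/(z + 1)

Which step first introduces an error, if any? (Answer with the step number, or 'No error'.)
Step 3

Step 3 is incorrect due to a sign flip.
The step shows: -((z + 1)*log(z + 1) + 1)*exp(z)/(z + 1)
The correct value should be: ((z + 1)*log(z + 1) + 1)*exp(z)/(z + 1)

Explanation: The sign of the whole expression was flipped: the term ((z + 1)*log(z + 1) + 1)*exp(z)/(z + 1) was incorrectly written as -((z + 1)*log(z + 1) + 1)*exp(z)/(z + 1)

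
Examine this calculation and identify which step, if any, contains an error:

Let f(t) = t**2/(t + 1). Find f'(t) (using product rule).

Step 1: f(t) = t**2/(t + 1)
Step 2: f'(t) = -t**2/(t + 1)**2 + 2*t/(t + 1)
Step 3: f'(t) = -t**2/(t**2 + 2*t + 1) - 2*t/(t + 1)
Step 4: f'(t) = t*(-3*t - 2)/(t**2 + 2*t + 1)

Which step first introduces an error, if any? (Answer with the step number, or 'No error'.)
Step 3

Step 3 is incorrect due to a sign flip.
The step shows: -t**2/(t**2 + 2*t + 1) - 2*t/(t + 1)
The correct value should be: -t**2/(t**2 + 2*t + 1) + 2*t/(t + 1)

Explanation: The sign of one term was flipped: the term 2*t/(t + 1) was incorrectly written as -2*t/(t + 1)
The later steps are derived from this incorrect expression, so the error originates in Step 3.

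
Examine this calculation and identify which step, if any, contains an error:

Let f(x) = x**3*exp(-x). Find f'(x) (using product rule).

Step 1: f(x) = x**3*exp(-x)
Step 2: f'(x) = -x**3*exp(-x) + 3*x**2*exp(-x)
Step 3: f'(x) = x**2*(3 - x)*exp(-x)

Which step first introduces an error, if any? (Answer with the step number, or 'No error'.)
No error

All steps in this derivation are correct.
The final answer f'(x) = x**2*(3 - x)*exp(-x) is valid.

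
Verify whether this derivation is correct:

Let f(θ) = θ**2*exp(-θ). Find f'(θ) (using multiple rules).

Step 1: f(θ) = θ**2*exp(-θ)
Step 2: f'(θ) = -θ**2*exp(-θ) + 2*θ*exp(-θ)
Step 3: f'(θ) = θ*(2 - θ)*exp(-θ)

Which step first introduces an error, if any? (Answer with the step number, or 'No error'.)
No error

All steps in this derivation are correct.
The final answer f'(θ) = θ*(2 - θ)*exp(-θ) is valid.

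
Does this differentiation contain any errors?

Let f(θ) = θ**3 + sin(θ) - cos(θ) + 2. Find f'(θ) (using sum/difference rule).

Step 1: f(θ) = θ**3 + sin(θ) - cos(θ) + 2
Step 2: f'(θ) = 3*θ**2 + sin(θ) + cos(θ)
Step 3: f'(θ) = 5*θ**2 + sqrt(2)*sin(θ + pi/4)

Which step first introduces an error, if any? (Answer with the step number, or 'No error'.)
Step 3

Step 3 is incorrect due to a wrong coefficient.
The step shows: 5*θ**2 + sqrt(2)*sin(θ + pi/4)
The correct value should be: 3*θ**2 + sqrt(2)*sin(θ + pi/4)

Explanation: The coefficient 3 was incorrectly written as 5: the term 3*θ**2 was incorrectly written as 5*θ**2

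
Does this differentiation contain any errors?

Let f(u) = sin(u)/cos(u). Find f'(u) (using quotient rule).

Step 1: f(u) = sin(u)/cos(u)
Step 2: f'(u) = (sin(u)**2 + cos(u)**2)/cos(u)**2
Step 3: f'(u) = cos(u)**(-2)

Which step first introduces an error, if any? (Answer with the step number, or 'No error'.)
No error

All steps in this derivation are correct.
The final answer f'(u) = cos(u)**(-2) is valid.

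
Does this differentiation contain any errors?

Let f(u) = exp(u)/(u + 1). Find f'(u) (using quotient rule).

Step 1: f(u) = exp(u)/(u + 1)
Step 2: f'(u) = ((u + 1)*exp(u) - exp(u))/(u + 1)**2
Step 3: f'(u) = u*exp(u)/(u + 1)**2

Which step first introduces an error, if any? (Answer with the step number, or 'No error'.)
No error

All steps in this derivation are correct.
The final answer f'(u) = u*exp(u)/(u + 1)**2 is valid.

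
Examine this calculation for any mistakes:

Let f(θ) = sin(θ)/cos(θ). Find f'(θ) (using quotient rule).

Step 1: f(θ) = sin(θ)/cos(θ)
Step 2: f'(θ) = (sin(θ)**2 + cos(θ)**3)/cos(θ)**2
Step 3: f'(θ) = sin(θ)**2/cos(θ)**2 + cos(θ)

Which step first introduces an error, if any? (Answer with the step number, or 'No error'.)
Step 2

Step 2 is incorrect due to a wrong exponent.
The step shows: (sin(θ)**2 + cos(θ)**3)/cos(θ)**2
The correct value should be: (sin(θ)**2 + cos(θ)**2)/cos(θ)**2

Explanation: The exponent 2 on cos(θ) was incorrectly written as 3: the term (sin(θ)**2 + cos(θ)**2)/cos(θ)**2 was incorrectly written as (sin(θ)**2 + cos(θ)**3)/cos(θ)**2
The later steps are derived from this incorrect expression, so the error originates in Step 2.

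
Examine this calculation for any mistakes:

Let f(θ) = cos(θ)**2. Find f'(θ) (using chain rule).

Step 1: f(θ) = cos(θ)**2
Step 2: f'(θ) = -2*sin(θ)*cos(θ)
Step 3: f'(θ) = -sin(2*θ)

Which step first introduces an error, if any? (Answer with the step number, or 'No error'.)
No error

All steps in this derivation are correct.
The final answer f'(θ) = -sin(2*θ) is valid.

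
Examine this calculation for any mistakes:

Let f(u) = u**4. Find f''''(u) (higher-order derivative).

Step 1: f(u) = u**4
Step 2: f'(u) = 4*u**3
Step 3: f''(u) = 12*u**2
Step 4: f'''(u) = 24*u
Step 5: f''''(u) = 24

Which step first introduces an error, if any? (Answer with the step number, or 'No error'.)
No error

All steps in this derivation are correct.
The final answer f''''(u) = 24 is valid.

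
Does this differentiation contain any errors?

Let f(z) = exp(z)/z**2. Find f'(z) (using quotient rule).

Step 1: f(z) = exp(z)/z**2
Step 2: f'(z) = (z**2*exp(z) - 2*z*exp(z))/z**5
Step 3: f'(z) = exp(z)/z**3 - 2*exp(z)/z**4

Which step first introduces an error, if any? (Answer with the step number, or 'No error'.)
Step 2

Step 2 is incorrect due to a wrong exponent.
The step shows: (z**2*exp(z) - 2*z*exp(z))/z**5
The correct value should be: (z**2*exp(z) - 2*z*exp(z))/z**4

Explanation: The exponent -4 on z was incorrectly written as -5: the term (z**2*exp(z) - 2*z*exp(z))/z**4 was incorrectly written as (z**2*exp(z) - 2*z*exp(z))/z**5
The later steps are derived from this incorrect expression, so the error originates in Step 2.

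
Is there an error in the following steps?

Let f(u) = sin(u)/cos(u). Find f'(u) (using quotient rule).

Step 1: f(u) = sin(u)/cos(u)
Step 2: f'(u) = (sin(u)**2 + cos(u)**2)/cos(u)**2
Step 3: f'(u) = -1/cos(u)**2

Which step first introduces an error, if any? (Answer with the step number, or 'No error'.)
Step 3

Step 3 is incorrect due to a sign flip.
The step shows: -1/cos(u)**2
The correct value should be: cos(u)**(-2)

Explanation: The sign of the whole expression was flipped: the term cos(u)**(-2) was incorrectly written as -1/cos(u)**2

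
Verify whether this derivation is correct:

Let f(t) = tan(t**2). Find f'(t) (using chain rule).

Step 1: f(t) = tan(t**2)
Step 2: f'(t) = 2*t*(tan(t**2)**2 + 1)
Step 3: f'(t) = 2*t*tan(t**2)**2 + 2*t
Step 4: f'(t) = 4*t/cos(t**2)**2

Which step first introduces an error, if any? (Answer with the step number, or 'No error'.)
Step 4

Step 4 is incorrect due to a wrong coefficient.
The step shows: 4*t/cos(t**2)**2
The correct value should be: 2*t/cos(t**2)**2

Explanation: The coefficient 2 was incorrectly written as 4: the term 2*t/cos(t**2)**2 was incorrectly written as 4*t/cos(t**2)**2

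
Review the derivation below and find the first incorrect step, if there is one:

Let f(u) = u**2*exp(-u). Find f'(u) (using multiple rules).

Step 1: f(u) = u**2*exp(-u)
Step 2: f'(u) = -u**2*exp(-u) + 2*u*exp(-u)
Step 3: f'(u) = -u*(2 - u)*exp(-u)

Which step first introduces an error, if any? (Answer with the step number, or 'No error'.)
Step 3

Step 3 is incorrect due to a sign flip.
The step shows: -u*(2 - u)*exp(-u)
The correct value should be: u*(2 - u)*exp(-u)

Explanation: The sign of the whole expression was flipped: the term u*(2 - u)*exp(-u) was incorrectly written as -u*(2 - u)*exp(-u)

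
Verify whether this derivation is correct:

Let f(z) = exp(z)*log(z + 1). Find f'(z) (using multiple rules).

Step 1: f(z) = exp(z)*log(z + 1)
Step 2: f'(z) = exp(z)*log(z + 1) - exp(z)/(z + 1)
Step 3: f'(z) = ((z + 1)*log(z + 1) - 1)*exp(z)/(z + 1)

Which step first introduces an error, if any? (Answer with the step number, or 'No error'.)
Step 2

Step 2 is incorrect due to a sign flip.
The step shows: exp(z)*log(z + 1) - exp(z)/(z + 1)
The correct value should be: exp(z)*log(z + 1) + exp(z)/(z + 1)

Explanation: The sign of one term was flipped: the term exp(z)/(z + 1) was incorrectly written as -exp(z)/(z + 1)
The later steps are derived from this incorrect expression, so the error originates in Step 2.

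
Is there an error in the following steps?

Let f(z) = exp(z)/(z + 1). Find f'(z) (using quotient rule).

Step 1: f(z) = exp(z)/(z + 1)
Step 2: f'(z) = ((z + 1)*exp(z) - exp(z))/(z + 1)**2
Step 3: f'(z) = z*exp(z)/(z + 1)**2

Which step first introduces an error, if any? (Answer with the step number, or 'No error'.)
No error

All steps in this derivation are correct.
The final answer f'(z) = z*exp(z)/(z + 1)**2 is valid.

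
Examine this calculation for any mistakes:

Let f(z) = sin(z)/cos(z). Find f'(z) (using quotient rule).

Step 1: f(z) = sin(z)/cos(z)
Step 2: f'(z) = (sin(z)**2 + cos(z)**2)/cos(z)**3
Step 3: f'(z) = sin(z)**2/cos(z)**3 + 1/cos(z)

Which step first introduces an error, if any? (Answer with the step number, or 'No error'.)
Step 2

Step 2 is incorrect due to a wrong exponent.
The step shows: (sin(z)**2 + cos(z)**2)/cos(z)**3
The correct value should be: (sin(z)**2 + cos(z)**2)/cos(z)**2

Explanation: The exponent -2 on cos(z) was incorrectly written as -3: the term (sin(z)**2 + cos(z)**2)/cos(z)**2 was incorrectly written as (sin(z)**2 + cos(z)**2)/cos(z)**3
The later steps are derived from this incorrect expression, so the error originates in Step 2.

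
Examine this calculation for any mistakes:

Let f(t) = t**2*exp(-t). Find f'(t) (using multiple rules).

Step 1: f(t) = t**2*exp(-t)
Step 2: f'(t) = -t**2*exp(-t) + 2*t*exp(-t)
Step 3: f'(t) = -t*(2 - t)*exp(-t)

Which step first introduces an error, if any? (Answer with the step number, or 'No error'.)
Step 3

Step 3 is incorrect due to a sign flip.
The step shows: -t*(2 - t)*exp(-t)
The correct value should be: t*(2 - t)*exp(-t)

Explanation: The sign of the whole expression was flipped: the term t*(2 - t)*exp(-t) was incorrectly written as -t*(2 - t)*exp(-t)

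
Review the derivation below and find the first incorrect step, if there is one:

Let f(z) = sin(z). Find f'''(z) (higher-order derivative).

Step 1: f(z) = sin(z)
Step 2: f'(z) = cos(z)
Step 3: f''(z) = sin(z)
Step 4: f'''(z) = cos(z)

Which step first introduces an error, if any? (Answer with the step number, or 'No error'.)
Step 3

Step 3 is incorrect due to a sign flip.
The step shows: sin(z)
The correct value should be: -sin(z)

Explanation: The sign of the whole expression was flipped: the term -sin(z) was incorrectly written as sin(z)
The later steps are derived from this incorrect expression, so the error originates in Step 3.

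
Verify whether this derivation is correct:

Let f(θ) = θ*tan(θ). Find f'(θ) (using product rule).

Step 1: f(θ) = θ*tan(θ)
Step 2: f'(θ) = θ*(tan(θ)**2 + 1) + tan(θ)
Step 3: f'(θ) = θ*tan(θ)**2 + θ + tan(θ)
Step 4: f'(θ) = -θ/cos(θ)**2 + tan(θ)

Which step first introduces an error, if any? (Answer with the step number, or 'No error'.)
Step 4

Step 4 is incorrect due to a sign flip.
The step shows: -θ/cos(θ)**2 + tan(θ)
The correct value should be: θ/cos(θ)**2 + tan(θ)

Explanation: The sign of one term was flipped: the term θ/cos(θ)**2 was incorrectly written as -θ/cos(θ)**2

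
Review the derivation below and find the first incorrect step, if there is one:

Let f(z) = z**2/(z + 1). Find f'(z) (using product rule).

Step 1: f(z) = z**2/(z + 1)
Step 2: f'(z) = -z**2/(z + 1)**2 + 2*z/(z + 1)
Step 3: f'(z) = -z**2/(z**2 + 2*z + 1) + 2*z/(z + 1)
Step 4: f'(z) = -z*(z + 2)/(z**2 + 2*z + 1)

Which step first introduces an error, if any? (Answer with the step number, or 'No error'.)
Step 4

Step 4 is incorrect due to a sign flip.
The step shows: -z*(z + 2)/(z**2 + 2*z + 1)
The correct value should be: z*(z + 2)/(z**2 + 2*z + 1)

Explanation: The sign of the whole expression was flipped: the term z*(z + 2)/(z**2 + 2*z + 1) was incorrectly written as -z*(z + 2)/(z**2 + 2*z + 1)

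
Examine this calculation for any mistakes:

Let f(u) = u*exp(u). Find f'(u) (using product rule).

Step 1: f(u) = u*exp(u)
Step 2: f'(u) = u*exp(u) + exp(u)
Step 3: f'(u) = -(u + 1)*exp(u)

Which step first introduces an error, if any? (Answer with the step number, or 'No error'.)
Step 3

Step 3 is incorrect due to a sign flip.
The step shows: -(u + 1)*exp(u)
The correct value should be: (u + 1)*exp(u)

Explanation: The sign of the whole expression was flipped: the term (u + 1)*exp(u) was incorrectly written as -(u + 1)*exp(u)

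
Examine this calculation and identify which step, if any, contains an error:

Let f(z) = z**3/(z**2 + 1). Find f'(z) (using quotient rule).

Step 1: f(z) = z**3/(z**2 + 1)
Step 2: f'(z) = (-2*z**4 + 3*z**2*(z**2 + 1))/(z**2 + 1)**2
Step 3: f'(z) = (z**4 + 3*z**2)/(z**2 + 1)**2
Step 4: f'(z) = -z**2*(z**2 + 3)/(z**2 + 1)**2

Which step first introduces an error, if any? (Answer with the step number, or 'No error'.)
Step 4

Step 4 is incorrect due to a sign flip.
The step shows: -z**2*(z**2 + 3)/(z**2 + 1)**2
The correct value should be: z**2*(z**2 + 3)/(z**2 + 1)**2

Explanation: The sign of the whole expression was flipped: the term z**2*(z**2 + 3)/(z**2 + 1)**2 was incorrectly written as -z**2*(z**2 + 3)/(z**2 + 1)**2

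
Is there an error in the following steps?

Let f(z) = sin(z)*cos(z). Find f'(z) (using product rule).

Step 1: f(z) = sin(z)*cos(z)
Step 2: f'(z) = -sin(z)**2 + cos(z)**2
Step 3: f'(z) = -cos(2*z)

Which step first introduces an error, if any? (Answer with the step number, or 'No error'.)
Step 3

Step 3 is incorrect due to a sign flip.
The step shows: -cos(2*z)
The correct value should be: cos(2*z)

Explanation: The sign of the whole expression was flipped: the term cos(2*z) was incorrectly written as -cos(2*z)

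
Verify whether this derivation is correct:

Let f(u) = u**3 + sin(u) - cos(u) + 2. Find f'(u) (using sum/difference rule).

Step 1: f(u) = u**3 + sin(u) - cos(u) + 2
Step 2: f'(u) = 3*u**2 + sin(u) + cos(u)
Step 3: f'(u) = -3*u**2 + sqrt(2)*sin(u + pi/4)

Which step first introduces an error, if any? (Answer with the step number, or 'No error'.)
Step 3

Step 3 is incorrect due to a sign flip.
The step shows: -3*u**2 + sqrt(2)*sin(u + pi/4)
The correct value should be: 3*u**2 + sqrt(2)*sin(u + pi/4)

Explanation: The sign of one term was flipped: the term 3*u**2 was incorrectly written as -3*u**2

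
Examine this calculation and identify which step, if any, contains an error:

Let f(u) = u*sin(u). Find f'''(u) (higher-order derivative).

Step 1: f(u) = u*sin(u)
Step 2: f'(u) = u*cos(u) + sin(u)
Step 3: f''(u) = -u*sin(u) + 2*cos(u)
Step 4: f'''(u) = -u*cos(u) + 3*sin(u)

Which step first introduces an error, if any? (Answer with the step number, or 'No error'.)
Step 4

Step 4 is incorrect due to a sign flip.
The step shows: -u*cos(u) + 3*sin(u)
The correct value should be: -u*cos(u) - 3*sin(u)

Explanation: The sign of one term was flipped: the term -3*sin(u) was incorrectly written as 3*sin(u)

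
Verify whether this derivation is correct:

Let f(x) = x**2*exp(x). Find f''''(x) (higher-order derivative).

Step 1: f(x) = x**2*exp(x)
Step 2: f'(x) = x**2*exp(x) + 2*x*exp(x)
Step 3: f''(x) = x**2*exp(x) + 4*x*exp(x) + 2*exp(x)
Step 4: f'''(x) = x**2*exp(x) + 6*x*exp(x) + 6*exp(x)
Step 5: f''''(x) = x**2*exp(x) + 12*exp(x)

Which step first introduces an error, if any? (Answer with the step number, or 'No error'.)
Step 5

Step 5 is incorrect due to a dropped term.
The step shows: x**2*exp(x) + 12*exp(x)
The correct value should be: x**2*exp(x) + 8*x*exp(x) + 12*exp(x)

Explanation: A term was dropped: the term 8*x*exp(x) was incorrectly omitted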